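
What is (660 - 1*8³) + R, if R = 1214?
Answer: 1362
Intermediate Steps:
(660 - 1*8³) + R = (660 - 1*8³) + 1214 = (660 - 1*512) + 1214 = (660 - 512) + 1214 = 148 + 1214 = 1362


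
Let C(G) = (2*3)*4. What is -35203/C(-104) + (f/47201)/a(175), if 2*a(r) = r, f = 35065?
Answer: -58156251481/39648840 ≈ -1466.8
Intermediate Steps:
a(r) = r/2
C(G) = 24 (C(G) = 6*4 = 24)
-35203/C(-104) + (f/47201)/a(175) = -35203/24 + (35065/47201)/(((1/2)*175)) = -35203*1/24 + (35065*(1/47201))/(175/2) = -35203/24 + (35065/47201)*(2/175) = -35203/24 + 14026/1652035 = -58156251481/39648840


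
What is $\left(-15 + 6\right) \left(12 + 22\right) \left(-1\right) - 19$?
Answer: $287$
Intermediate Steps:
$\left(-15 + 6\right) \left(12 + 22\right) \left(-1\right) - 19 = \left(-9\right) 34 \left(-1\right) - 19 = \left(-306\right) \left(-1\right) - 19 = 306 - 19 = 287$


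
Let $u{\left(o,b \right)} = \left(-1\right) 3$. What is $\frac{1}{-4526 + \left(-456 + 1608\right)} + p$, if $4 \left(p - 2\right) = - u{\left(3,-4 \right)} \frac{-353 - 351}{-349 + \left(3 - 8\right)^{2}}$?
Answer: $\frac{330625}{91098} \approx 3.6293$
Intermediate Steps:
$u{\left(o,b \right)} = -3$
$p = \frac{98}{27}$ ($p = 2 + \frac{\left(-1\right) \left(-3\right) \frac{-353 - 351}{-349 + \left(3 - 8\right)^{2}}}{4} = 2 + \frac{3 \left(- \frac{704}{-349 + \left(-5\right)^{2}}\right)}{4} = 2 + \frac{3 \left(- \frac{704}{-349 + 25}\right)}{4} = 2 + \frac{3 \left(- \frac{704}{-324}\right)}{4} = 2 + \frac{3 \left(\left(-704\right) \left(- \frac{1}{324}\right)\right)}{4} = 2 + \frac{3 \cdot \frac{176}{81}}{4} = 2 + \frac{1}{4} \cdot \frac{176}{27} = 2 + \frac{44}{27} = \frac{98}{27} \approx 3.6296$)
$\frac{1}{-4526 + \left(-456 + 1608\right)} + p = \frac{1}{-4526 + \left(-456 + 1608\right)} + \frac{98}{27} = \frac{1}{-4526 + 1152} + \frac{98}{27} = \frac{1}{-3374} + \frac{98}{27} = - \frac{1}{3374} + \frac{98}{27} = \frac{330625}{91098}$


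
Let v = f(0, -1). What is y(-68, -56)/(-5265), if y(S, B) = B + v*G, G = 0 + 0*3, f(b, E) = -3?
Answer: 56/5265 ≈ 0.010636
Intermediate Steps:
v = -3
G = 0 (G = 0 + 0 = 0)
y(S, B) = B (y(S, B) = B - 3*0 = B + 0 = B)
y(-68, -56)/(-5265) = -56/(-5265) = -56*(-1/5265) = 56/5265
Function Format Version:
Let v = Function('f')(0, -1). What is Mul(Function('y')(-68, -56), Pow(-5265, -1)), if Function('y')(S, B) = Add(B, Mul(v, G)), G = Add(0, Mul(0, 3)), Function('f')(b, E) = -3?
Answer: Rational(56, 5265) ≈ 0.010636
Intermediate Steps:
v = -3
G = 0 (G = Add(0, 0) = 0)
Function('y')(S, B) = B (Function('y')(S, B) = Add(B, Mul(-3, 0)) = Add(B, 0) = B)
Mul(Function('y')(-68, -56), Pow(-5265, -1)) = Mul(-56, Pow(-5265, -1)) = Mul(-56, Rational(-1, 5265)) = Rational(56, 5265)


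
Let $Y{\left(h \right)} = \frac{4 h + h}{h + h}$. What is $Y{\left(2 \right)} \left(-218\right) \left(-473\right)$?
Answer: $257785$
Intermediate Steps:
$Y{\left(h \right)} = \frac{5}{2}$ ($Y{\left(h \right)} = \frac{5 h}{2 h} = 5 h \frac{1}{2 h} = \frac{5}{2}$)
$Y{\left(2 \right)} \left(-218\right) \left(-473\right) = \frac{5}{2} \left(-218\right) \left(-473\right) = \left(-545\right) \left(-473\right) = 257785$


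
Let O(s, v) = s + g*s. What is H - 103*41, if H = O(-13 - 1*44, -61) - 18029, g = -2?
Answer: -22195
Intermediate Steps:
O(s, v) = -s (O(s, v) = s - 2*s = -s)
H = -17972 (H = -(-13 - 1*44) - 18029 = -(-13 - 44) - 18029 = -1*(-57) - 18029 = 57 - 18029 = -17972)
H - 103*41 = -17972 - 103*41 = -17972 - 1*4223 = -17972 - 4223 = -22195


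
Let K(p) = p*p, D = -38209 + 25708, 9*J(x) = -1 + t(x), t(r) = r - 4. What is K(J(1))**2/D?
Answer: -256/82019061 ≈ -3.1212e-6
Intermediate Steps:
t(r) = -4 + r
J(x) = -5/9 + x/9 (J(x) = (-1 + (-4 + x))/9 = (-5 + x)/9 = -5/9 + x/9)
D = -12501
K(p) = p**2
K(J(1))**2/D = ((-5/9 + (1/9)*1)**2)**2/(-12501) = ((-5/9 + 1/9)**2)**2*(-1/12501) = ((-4/9)**2)**2*(-1/12501) = (16/81)**2*(-1/12501) = (256/6561)*(-1/12501) = -256/82019061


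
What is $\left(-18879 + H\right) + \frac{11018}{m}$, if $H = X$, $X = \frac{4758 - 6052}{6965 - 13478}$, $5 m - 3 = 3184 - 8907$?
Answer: $- \frac{5412895861}{286572} \approx -18888.0$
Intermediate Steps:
$m = -1144$ ($m = \frac{3}{5} + \frac{3184 - 8907}{5} = \frac{3}{5} + \frac{1}{5} \left(-5723\right) = \frac{3}{5} - \frac{5723}{5} = -1144$)
$X = \frac{1294}{6513}$ ($X = - \frac{1294}{-6513} = \left(-1294\right) \left(- \frac{1}{6513}\right) = \frac{1294}{6513} \approx 0.19868$)
$H = \frac{1294}{6513} \approx 0.19868$
$\left(-18879 + H\right) + \frac{11018}{m} = \left(-18879 + \frac{1294}{6513}\right) + \frac{11018}{-1144} = - \frac{122957633}{6513} + 11018 \left(- \frac{1}{1144}\right) = - \frac{122957633}{6513} - \frac{5509}{572} = - \frac{5412895861}{286572}$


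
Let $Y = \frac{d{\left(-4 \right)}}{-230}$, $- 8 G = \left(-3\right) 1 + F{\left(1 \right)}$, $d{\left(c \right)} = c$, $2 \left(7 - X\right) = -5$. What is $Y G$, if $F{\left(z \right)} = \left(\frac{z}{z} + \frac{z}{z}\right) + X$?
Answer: $- \frac{17}{920} \approx -0.018478$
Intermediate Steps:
$X = \frac{19}{2}$ ($X = 7 - - \frac{5}{2} = 7 + \frac{5}{2} = \frac{19}{2} \approx 9.5$)
$F{\left(z \right)} = \frac{23}{2}$ ($F{\left(z \right)} = \left(\frac{z}{z} + \frac{z}{z}\right) + \frac{19}{2} = \left(1 + 1\right) + \frac{19}{2} = 2 + \frac{19}{2} = \frac{23}{2}$)
$G = - \frac{17}{16}$ ($G = - \frac{\left(-3\right) 1 + \frac{23}{2}}{8} = - \frac{-3 + \frac{23}{2}}{8} = \left(- \frac{1}{8}\right) \frac{17}{2} = - \frac{17}{16} \approx -1.0625$)
$Y = \frac{2}{115}$ ($Y = - \frac{4}{-230} = \left(-4\right) \left(- \frac{1}{230}\right) = \frac{2}{115} \approx 0.017391$)
$Y G = \frac{2}{115} \left(- \frac{17}{16}\right) = - \frac{17}{920}$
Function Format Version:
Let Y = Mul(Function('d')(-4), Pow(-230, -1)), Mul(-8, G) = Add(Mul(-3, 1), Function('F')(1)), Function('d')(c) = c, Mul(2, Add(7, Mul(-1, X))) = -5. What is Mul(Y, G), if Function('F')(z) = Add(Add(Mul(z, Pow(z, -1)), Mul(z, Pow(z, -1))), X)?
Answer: Rational(-17, 920) ≈ -0.018478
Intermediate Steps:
X = Rational(19, 2) (X = Add(7, Mul(Rational(-1, 2), -5)) = Add(7, Rational(5, 2)) = Rational(19, 2) ≈ 9.5000)
Function('F')(z) = Rational(23, 2) (Function('F')(z) = Add(Add(Mul(z, Pow(z, -1)), Mul(z, Pow(z, -1))), Rational(19, 2)) = Add(Add(1, 1), Rational(19, 2)) = Add(2, Rational(19, 2)) = Rational(23, 2))
G = Rational(-17, 16) (G = Mul(Rational(-1, 8), Add(Mul(-3, 1), Rational(23, 2))) = Mul(Rational(-1, 8), Add(-3, Rational(23, 2))) = Mul(Rational(-1, 8), Rational(17, 2)) = Rational(-17, 16) ≈ -1.0625)
Y = Rational(2, 115) (Y = Mul(-4, Pow(-230, -1)) = Mul(-4, Rational(-1, 230)) = Rational(2, 115) ≈ 0.017391)
Mul(Y, G) = Mul(Rational(2, 115), Rational(-17, 16)) = Rational(-17, 920)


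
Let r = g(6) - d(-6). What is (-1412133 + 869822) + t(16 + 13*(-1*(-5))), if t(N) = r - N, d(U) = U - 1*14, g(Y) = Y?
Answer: -542366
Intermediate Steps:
d(U) = -14 + U (d(U) = U - 14 = -14 + U)
r = 26 (r = 6 - (-14 - 6) = 6 - 1*(-20) = 6 + 20 = 26)
t(N) = 26 - N
(-1412133 + 869822) + t(16 + 13*(-1*(-5))) = (-1412133 + 869822) + (26 - (16 + 13*(-1*(-5)))) = -542311 + (26 - (16 + 13*5)) = -542311 + (26 - (16 + 65)) = -542311 + (26 - 1*81) = -542311 + (26 - 81) = -542311 - 55 = -542366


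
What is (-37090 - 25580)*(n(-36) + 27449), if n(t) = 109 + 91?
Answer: -1732762830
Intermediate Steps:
n(t) = 200
(-37090 - 25580)*(n(-36) + 27449) = (-37090 - 25580)*(200 + 27449) = -62670*27649 = -1732762830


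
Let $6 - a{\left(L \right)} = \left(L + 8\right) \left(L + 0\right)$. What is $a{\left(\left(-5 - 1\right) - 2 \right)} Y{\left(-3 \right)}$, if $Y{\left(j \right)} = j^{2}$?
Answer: $54$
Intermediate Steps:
$a{\left(L \right)} = 6 - L \left(8 + L\right)$ ($a{\left(L \right)} = 6 - \left(L + 8\right) \left(L + 0\right) = 6 - \left(8 + L\right) L = 6 - L \left(8 + L\right)$)
$a{\left(\left(-5 - 1\right) - 2 \right)} Y{\left(-3 \right)} = \left(6 - \left(\left(-5 - 1\right) - 2\right)^{2} - 8 \left(\left(-5 - 1\right) - 2\right)\right) \left(-3\right)^{2} = \left(6 - \left(-6 - 2\right)^{2} - 8 \left(-6 - 2\right)\right) 9 = \left(6 - \left(-8\right)^{2} - -64\right) 9 = \left(6 - 64 + 64\right) 9 = 6 \cdot 9 = 54$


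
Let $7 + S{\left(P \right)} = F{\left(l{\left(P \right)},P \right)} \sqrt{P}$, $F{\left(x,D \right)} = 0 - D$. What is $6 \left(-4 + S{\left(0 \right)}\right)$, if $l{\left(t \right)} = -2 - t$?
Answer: $-66$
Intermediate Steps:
$F{\left(x,D \right)} = - D$
$S{\left(P \right)} = -7 - P^{\frac{3}{2}}$ ($S{\left(P \right)} = -7 + - P \sqrt{P} = -7 - P^{\frac{3}{2}}$)
$6 \left(-4 + S{\left(0 \right)}\right) = 6 \left(-4 - \left(7 + 0^{\frac{3}{2}}\right)\right) = 6 \left(-4 - 7\right) = 6 \left(-11\right) = -66$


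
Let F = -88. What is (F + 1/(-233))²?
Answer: 420455025/54289 ≈ 7744.8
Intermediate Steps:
(F + 1/(-233))² = (-88 + 1/(-233))² = (-88 - 1/233)² = (-20505/233)² = 420455025/54289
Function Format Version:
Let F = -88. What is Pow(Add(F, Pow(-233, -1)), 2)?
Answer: Rational(420455025, 54289) ≈ 7744.8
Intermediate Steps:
Pow(Add(F, Pow(-233, -1)), 2) = Pow(Add(-88, Pow(-233, -1)), 2) = Pow(Add(-88, Rational(-1, 233)), 2) = Pow(Rational(-20505, 233), 2) = Rational(420455025, 54289)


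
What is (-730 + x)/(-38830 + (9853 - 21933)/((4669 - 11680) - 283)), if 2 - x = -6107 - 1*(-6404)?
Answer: 747635/28321394 ≈ 0.026398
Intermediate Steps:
x = -295 (x = 2 - (-6107 - 1*(-6404)) = 2 - (-6107 + 6404) = 2 - 1*297 = 2 - 297 = -295)
(-730 + x)/(-38830 + (9853 - 21933)/((4669 - 11680) - 283)) = (-730 - 295)/(-38830 + (9853 - 21933)/((4669 - 11680) - 283)) = -1025/(-38830 - 12080/(-7011 - 283)) = -1025/(-38830 - 12080/(-7294)) = -1025/(-38830 - 12080*(-1/7294)) = -1025/(-38830 + 6040/3647) = -1025/(-141606970/3647) = -1025*(-3647/141606970) = 747635/28321394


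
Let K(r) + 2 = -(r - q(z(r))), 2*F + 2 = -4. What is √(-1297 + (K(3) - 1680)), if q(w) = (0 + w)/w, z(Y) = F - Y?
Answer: I*√2981 ≈ 54.599*I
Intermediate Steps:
F = -3 (F = -1 + (½)*(-4) = -1 - 2 = -3)
z(Y) = -3 - Y
q(w) = 1 (q(w) = w/w = 1)
K(r) = -1 - r (K(r) = -2 - (r - 1*1) = -2 - (r - 1) = -2 - (-1 + r) = -2 + (1 - r) = -1 - r)
√(-1297 + (K(3) - 1680)) = √(-1297 + ((-1 - 1*3) - 1680)) = √(-1297 + ((-1 - 3) - 1680)) = √(-1297 + (-4 - 1680)) = √(-1297 - 1684) = √(-2981) = I*√2981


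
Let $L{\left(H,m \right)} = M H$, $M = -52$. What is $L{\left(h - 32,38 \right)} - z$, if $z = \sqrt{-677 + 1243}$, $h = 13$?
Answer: $988 - \sqrt{566} \approx 964.21$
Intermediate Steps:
$z = \sqrt{566} \approx 23.791$
$L{\left(H,m \right)} = - 52 H$
$L{\left(h - 32,38 \right)} - z = - 52 \left(13 - 32\right) - \sqrt{566} = \left(-52\right) \left(-19\right) - \sqrt{566} = 988 - \sqrt{566}$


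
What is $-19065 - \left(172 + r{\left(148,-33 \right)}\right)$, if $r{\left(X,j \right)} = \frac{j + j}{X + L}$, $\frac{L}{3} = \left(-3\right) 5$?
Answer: $- \frac{1981345}{103} \approx -19236.0$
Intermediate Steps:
$L = -45$ ($L = 3 \left(\left(-3\right) 5\right) = 3 \left(-15\right) = -45$)
$r{\left(X,j \right)} = \frac{2 j}{-45 + X}$ ($r{\left(X,j \right)} = \frac{j + j}{X - 45} = \frac{2 j}{-45 + X}$)
$-19065 - \left(172 + r{\left(148,-33 \right)}\right) = -19065 - \left(172 + 2 \left(-33\right) \frac{1}{-45 + 148}\right) = -19065 - \left(172 + 2 \left(-33\right) \frac{1}{103}\right) = -19065 - \frac{17650}{103} = - \frac{1981345}{103}$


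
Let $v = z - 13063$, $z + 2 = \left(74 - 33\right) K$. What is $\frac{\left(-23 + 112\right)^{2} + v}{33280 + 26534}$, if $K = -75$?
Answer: $- \frac{8219}{59814} \approx -0.13741$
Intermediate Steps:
$z = -3077$ ($z = -2 + \left(74 - 33\right) \left(-75\right) = -2 + 41 \left(-75\right) = -2 - 3075 = -3077$)
$v = -16140$ ($v = -3077 - 13063 = -16140$)
$\frac{\left(-23 + 112\right)^{2} + v}{33280 + 26534} = \frac{\left(-23 + 112\right)^{2} - 16140}{33280 + 26534} = \frac{89^{2} - 16140}{59814} = \left(7921 - 16140\right) \frac{1}{59814} = \left(-8219\right) \frac{1}{59814} = - \frac{8219}{59814}$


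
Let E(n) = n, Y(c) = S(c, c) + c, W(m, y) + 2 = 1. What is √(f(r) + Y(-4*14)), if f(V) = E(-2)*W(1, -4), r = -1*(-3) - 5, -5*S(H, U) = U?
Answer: I*√1070/5 ≈ 6.5422*I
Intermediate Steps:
W(m, y) = -1 (W(m, y) = -2 + 1 = -1)
S(H, U) = -U/5
Y(c) = 4*c/5 (Y(c) = -c/5 + c = 4*c/5)
r = -2 (r = 3 - 5 = -2)
f(V) = 2 (f(V) = -2*(-1) = 2)
√(f(r) + Y(-4*14)) = √(2 + 4*(-4*14)/5) = √(2 + (⅘)*(-56)) = √(2 - 224/5) = √(-214/5) = I*√1070/5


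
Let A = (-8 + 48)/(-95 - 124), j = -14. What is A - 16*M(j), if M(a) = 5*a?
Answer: 245240/219 ≈ 1119.8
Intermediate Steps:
A = -40/219 (A = 40/(-219) = 40*(-1/219) = -40/219 ≈ -0.18265)
A - 16*M(j) = -40/219 - 80*(-14) = -40/219 - 16*(-70) = -40/219 + 1120 = 245240/219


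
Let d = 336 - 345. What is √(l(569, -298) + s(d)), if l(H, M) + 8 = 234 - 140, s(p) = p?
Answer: √77 ≈ 8.7750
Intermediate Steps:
d = -9
l(H, M) = 86 (l(H, M) = -8 + (234 - 140) = -8 + 94 = 86)
√(l(569, -298) + s(d)) = √(86 - 9) = √77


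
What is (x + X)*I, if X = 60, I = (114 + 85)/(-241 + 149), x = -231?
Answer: 34029/92 ≈ 369.88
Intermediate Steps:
I = -199/92 (I = 199/(-92) = 199*(-1/92) = -199/92 ≈ -2.1630)
(x + X)*I = (-231 + 60)*(-199/92) = -171*(-199/92) = 34029/92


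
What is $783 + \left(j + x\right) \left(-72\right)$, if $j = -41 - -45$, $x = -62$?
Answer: $4959$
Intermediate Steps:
$j = 4$ ($j = -41 + 45 = 4$)
$783 + \left(j + x\right) \left(-72\right) = 783 + \left(4 - 62\right) \left(-72\right) = 783 - -4176 = 783 + 4176 = 4959$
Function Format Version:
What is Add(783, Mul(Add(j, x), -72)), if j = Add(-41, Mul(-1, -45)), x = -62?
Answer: 4959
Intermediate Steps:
j = 4 (j = Add(-41, 45) = 4)
Add(783, Mul(Add(j, x), -72)) = Add(783, Mul(Add(4, -62), -72)) = Add(783, Mul(-58, -72)) = Add(783, 4176) = 4959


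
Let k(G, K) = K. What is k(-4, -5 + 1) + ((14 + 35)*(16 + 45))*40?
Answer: 119556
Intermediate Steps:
k(-4, -5 + 1) + ((14 + 35)*(16 + 45))*40 = (-5 + 1) + ((14 + 35)*(16 + 45))*40 = -4 + (49*61)*40 = -4 + 2989*40 = -4 + 119560 = 119556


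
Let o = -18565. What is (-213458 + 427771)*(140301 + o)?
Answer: 26089607368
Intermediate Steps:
(-213458 + 427771)*(140301 + o) = (-213458 + 427771)*(140301 - 18565) = 214313*121736 = 26089607368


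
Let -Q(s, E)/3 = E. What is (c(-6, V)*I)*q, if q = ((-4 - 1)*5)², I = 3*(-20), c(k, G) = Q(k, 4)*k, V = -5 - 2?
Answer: -2700000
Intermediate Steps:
Q(s, E) = -3*E
V = -7
c(k, G) = -12*k (c(k, G) = (-3*4)*k = -12*k)
I = -60
q = 625 (q = (-5*5)² = (-25)² = 625)
(c(-6, V)*I)*q = (-12*(-6)*(-60))*625 = (72*(-60))*625 = -4320*625 = -2700000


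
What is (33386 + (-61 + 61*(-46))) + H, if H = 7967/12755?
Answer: 389277812/12755 ≈ 30520.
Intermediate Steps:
H = 7967/12755 (H = 7967*(1/12755) = 7967/12755 ≈ 0.62462)
(33386 + (-61 + 61*(-46))) + H = (33386 + (-61 + 61*(-46))) + 7967/12755 = (33386 + (-61 - 2806)) + 7967/12755 = (33386 - 2867) + 7967/12755 = 30519 + 7967/12755 = 389277812/12755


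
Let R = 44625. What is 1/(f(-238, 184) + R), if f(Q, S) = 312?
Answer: 1/44937 ≈ 2.2253e-5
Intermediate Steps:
1/(f(-238, 184) + R) = 1/(312 + 44625) = 1/44937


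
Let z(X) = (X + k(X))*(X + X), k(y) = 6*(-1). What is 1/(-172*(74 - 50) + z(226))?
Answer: 1/95312 ≈ 1.0492e-5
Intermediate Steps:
k(y) = -6
z(X) = 2*X*(-6 + X) (z(X) = (X - 6)*(X + X) = (-6 + X)*(2*X) = 2*X*(-6 + X))
1/(-172*(74 - 50) + z(226)) = 1/(-172*(74 - 50) + 2*226*(-6 + 226)) = 1/(-172*24 + 2*226*220) = 1/(-4128 + 99440) = 1/95312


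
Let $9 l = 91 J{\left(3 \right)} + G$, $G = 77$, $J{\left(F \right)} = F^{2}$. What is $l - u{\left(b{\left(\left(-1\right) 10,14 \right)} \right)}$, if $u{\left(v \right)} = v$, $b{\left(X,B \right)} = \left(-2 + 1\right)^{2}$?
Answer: $\frac{887}{9} \approx 98.556$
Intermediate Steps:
$b{\left(X,B \right)} = 1$ ($b{\left(X,B \right)} = \left(-1\right)^{2} = 1$)
$l = \frac{896}{9}$ ($l = \frac{91 \cdot 3^{2} + 77}{9} = \frac{91 \cdot 9 + 77}{9} = \frac{819 + 77}{9} = \frac{1}{9} \cdot 896 = \frac{896}{9} \approx 99.556$)
$l - u{\left(b{\left(\left(-1\right) 10,14 \right)} \right)} = \frac{896}{9} - 1 = \frac{887}{9}$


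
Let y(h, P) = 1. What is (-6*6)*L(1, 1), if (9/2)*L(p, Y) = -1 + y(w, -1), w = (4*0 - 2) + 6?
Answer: 0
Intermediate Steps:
w = 4 (w = (0 - 2) + 6 = -2 + 6 = 4)
L(p, Y) = 0 (L(p, Y) = 2*(-1 + 1)/9 = (2/9)*0 = 0)
(-6*6)*L(1, 1) = -6*6*0 = -36*0 = 0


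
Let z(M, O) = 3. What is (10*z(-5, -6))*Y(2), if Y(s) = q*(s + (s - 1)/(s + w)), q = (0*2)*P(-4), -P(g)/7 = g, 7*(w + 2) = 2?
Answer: 0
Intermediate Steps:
w = -12/7 (w = -2 + (⅐)*2 = -2 + 2/7 = -12/7 ≈ -1.7143)
P(g) = -7*g
q = 0 (q = (0*2)*(-7*(-4)) = 0*28 = 0)
Y(s) = 0 (Y(s) = 0*(s + (s - 1)/(s - 12/7)) = 0*(s + (-1 + s)/(-12/7 + s)) = 0)
(10*z(-5, -6))*Y(2) = (10*3)*0 = 30*0 = 0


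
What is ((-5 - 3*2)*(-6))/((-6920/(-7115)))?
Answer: 46959/692 ≈ 67.860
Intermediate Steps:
((-5 - 3*2)*(-6))/((-6920/(-7115))) = ((-5 - 6)*(-6))/((-6920*(-1/7115))) = (-11*(-6))/(1384/1423) = 66*(1423/1384) = 46959/692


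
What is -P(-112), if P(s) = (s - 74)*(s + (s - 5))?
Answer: -42594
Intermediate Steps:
P(s) = (-74 + s)*(-5 + 2*s) (P(s) = (-74 + s)*(s + (-5 + s)) = (-74 + s)*(-5 + 2*s))
-P(-112) = -(370 - 153*(-112) + 2*(-112)²) = -(370 + 17136 + 2*12544) = -(370 + 17136 + 25088) = -1*42594 = -42594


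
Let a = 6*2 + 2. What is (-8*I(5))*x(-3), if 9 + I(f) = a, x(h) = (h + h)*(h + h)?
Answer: -1440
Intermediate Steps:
x(h) = 4*h² (x(h) = (2*h)*(2*h) = 4*h²)
a = 14 (a = 12 + 2 = 14)
I(f) = 5 (I(f) = -9 + 14 = 5)
(-8*I(5))*x(-3) = (-8*5)*(4*(-3)²) = -160*9 = -40*36 = -1440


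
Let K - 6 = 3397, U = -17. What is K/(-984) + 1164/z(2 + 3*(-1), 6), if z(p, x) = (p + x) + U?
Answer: -2411/24 ≈ -100.46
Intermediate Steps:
K = 3403 (K = 6 + 3397 = 3403)
z(p, x) = -17 + p + x (z(p, x) = (p + x) - 17 = -17 + p + x)
K/(-984) + 1164/z(2 + 3*(-1), 6) = 3403/(-984) + 1164/(-17 + (2 + 3*(-1)) + 6) = 3403*(-1/984) + 1164/(-17 + (2 - 3) + 6) = -83/24 + 1164/(-17 - 1 + 6) = -83/24 + 1164/(-12) = -83/24 + 1164*(-1/12) = -83/24 - 97 = -2411/24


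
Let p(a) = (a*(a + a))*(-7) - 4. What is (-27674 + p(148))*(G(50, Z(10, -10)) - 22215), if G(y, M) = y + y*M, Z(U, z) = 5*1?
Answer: 7326929610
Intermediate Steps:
Z(U, z) = 5
G(y, M) = y + M*y
p(a) = -4 - 14*a² (p(a) = (a*(2*a))*(-7) - 4 = (2*a²)*(-7) - 4 = -14*a² - 4 = -4 - 14*a²)
(-27674 + p(148))*(G(50, Z(10, -10)) - 22215) = (-27674 + (-4 - 14*148²))*(50*(1 + 5) - 22215) = (-27674 + (-4 - 14*21904))*(50*6 - 22215) = (-27674 + (-4 - 306656))*(300 - 22215) = (-27674 - 306660)*(-21915) = -334334*(-21915) = 7326929610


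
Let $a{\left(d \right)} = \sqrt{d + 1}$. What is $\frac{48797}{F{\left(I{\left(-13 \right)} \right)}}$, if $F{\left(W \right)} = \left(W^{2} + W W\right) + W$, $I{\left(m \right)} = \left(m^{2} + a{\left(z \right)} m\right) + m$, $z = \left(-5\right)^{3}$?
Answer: $\frac{48797 i}{26 \left(266 i + 625 \sqrt{31}\right)} \approx 0.040987 + 0.5362 i$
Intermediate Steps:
$z = -125$
$a{\left(d \right)} = \sqrt{1 + d}$
$I{\left(m \right)} = m + m^{2} + 2 i m \sqrt{31}$ ($I{\left(m \right)} = \left(m^{2} + \sqrt{1 - 125} m\right) + m = \left(m^{2} + \sqrt{-124} m\right) + m = \left(m^{2} + 2 i \sqrt{31} m\right) + m = \left(m^{2} + 2 i m \sqrt{31}\right) + m = m + m^{2} + 2 i m \sqrt{31}$)
$F{\left(W \right)} = W + 2 W^{2}$ ($F{\left(W \right)} = \left(W^{2} + W^{2}\right) + W = 2 W^{2} + W = W + 2 W^{2}$)
$\frac{48797}{F{\left(I{\left(-13 \right)} \right)}} = \frac{48797}{- 13 \left(1 - 13 + 2 i \sqrt{31}\right) \left(1 + 2 \left(- 13 \left(1 - 13 + 2 i \sqrt{31}\right)\right)\right)} = \frac{48797}{- 13 \left(-12 + 2 i \sqrt{31}\right) \left(1 + 2 \left(- 13 \left(-12 + 2 i \sqrt{31}\right)\right)\right)} = \frac{48797}{\left(156 - 26 i \sqrt{31}\right) \left(1 + 2 \left(156 - 26 i \sqrt{31}\right)\right)} = \frac{48797}{\left(156 - 26 i \sqrt{31}\right) \left(1 + \left(312 - 52 i \sqrt{31}\right)\right)} = \frac{48797}{\left(156 - 26 i \sqrt{31}\right) \left(313 - 52 i \sqrt{31}\right)}$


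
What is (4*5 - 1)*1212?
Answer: 23028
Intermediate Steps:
(4*5 - 1)*1212 = (20 - 1)*1212 = 19*1212 = 23028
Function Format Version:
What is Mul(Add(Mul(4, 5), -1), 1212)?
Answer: 23028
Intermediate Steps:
Mul(Add(Mul(4, 5), -1), 1212) = Mul(Add(20, -1), 1212) = Mul(19, 1212) = 23028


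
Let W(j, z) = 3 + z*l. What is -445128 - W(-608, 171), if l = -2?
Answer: -444789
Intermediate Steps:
W(j, z) = 3 - 2*z (W(j, z) = 3 + z*(-2) = 3 - 2*z)
-445128 - W(-608, 171) = -445128 - (3 - 2*171) = -445128 - (3 - 342) = -445128 - 1*(-339) = -445128 + 339 = -444789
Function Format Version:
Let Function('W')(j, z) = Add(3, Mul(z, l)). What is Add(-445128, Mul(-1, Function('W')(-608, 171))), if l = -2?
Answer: -444789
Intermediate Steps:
Function('W')(j, z) = Add(3, Mul(-2, z)) (Function('W')(j, z) = Add(3, Mul(z, -2)) = Add(3, Mul(-2, z)))
Add(-445128, Mul(-1, Function('W')(-608, 171))) = Add(-445128, Mul(-1, Add(3, Mul(-2, 171)))) = Add(-445128, Mul(-1, Add(3, -342))) = Add(-445128, Mul(-1, -339)) = Add(-445128, 339) = -444789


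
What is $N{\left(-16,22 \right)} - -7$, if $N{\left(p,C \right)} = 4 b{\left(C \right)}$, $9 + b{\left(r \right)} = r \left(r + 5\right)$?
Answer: $2347$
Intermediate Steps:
$b{\left(r \right)} = -9 + r \left(5 + r\right)$ ($b{\left(r \right)} = -9 + r \left(r + 5\right) = -9 + r \left(5 + r\right)$)
$N{\left(p,C \right)} = -36 + 4 C^{2} + 20 C$ ($N{\left(p,C \right)} = 4 \left(-9 + C^{2} + 5 C\right) = -36 + 4 C^{2} + 20 C$)
$N{\left(-16,22 \right)} - -7 = \left(-36 + 4 \cdot 22^{2} + 20 \cdot 22\right) - -7 = \left(-36 + 4 \cdot 484 + 440\right) + 7 = \left(-36 + 1936 + 440\right) + 7 = 2340 + 7 = 2347$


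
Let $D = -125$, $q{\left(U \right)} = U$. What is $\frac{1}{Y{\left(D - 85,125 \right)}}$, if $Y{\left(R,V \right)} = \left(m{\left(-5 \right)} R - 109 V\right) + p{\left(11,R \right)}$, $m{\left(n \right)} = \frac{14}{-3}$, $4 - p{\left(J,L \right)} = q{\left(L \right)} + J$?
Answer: $- \frac{1}{12442} \approx -8.0373 \cdot 10^{-5}$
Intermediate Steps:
$p{\left(J,L \right)} = 4 - J - L$ ($p{\left(J,L \right)} = 4 - \left(L + J\right) = 4 - \left(J + L\right) = 4 - J - L$)
$m{\left(n \right)} = - \frac{14}{3}$ ($m{\left(n \right)} = 14 \left(- \frac{1}{3}\right) = - \frac{14}{3}$)
$Y{\left(R,V \right)} = -7 - 109 V - \frac{17 R}{3}$ ($Y{\left(R,V \right)} = \left(- \frac{14 R}{3} - 109 V\right) - \left(7 + R\right) = \left(- 109 V - \frac{14 R}{3}\right) - \left(7 + R\right) = -7 - 109 V - \frac{17 R}{3}$)
$\frac{1}{Y{\left(D - 85,125 \right)}} = \frac{1}{-7 - 13625 - \frac{17 \left(-125 - 85\right)}{3}} = \frac{1}{-7 - 13625 - -1190} = \frac{1}{-7 - 13625 + 1190} = \frac{1}{-12442} = - \frac{1}{12442}$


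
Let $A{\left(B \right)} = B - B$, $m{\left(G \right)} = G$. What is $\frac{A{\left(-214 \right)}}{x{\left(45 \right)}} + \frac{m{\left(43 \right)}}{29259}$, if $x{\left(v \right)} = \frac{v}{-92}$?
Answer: $\frac{43}{29259} \approx 0.0014696$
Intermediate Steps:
$x{\left(v \right)} = - \frac{v}{92}$ ($x{\left(v \right)} = v \left(- \frac{1}{92}\right) = - \frac{v}{92}$)
$A{\left(B \right)} = 0$
$\frac{A{\left(-214 \right)}}{x{\left(45 \right)}} + \frac{m{\left(43 \right)}}{29259} = \frac{0}{\left(- \frac{1}{92}\right) 45} + \frac{43}{29259} = \frac{0}{- \frac{45}{92}} + 43 \cdot \frac{1}{29259} = 0 \left(- \frac{92}{45}\right) + \frac{43}{29259} = 0 + \frac{43}{29259} = \frac{43}{29259}$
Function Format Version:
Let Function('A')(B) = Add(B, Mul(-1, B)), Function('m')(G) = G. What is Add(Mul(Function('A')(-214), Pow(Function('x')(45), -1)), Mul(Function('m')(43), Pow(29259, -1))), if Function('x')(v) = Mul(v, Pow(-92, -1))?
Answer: Rational(43, 29259) ≈ 0.0014696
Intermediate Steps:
Function('x')(v) = Mul(Rational(-1, 92), v) (Function('x')(v) = Mul(v, Rational(-1, 92)) = Mul(Rational(-1, 92), v))
Function('A')(B) = 0
Add(Mul(Function('A')(-214), Pow(Function('x')(45), -1)), Mul(Function('m')(43), Pow(29259, -1))) = Add(Mul(0, Pow(Mul(Rational(-1, 92), 45), -1)), Mul(43, Pow(29259, -1))) = Add(Mul(0, Pow(Rational(-45, 92), -1)), Mul(43, Rational(1, 29259))) = Add(Mul(0, Rational(-92, 45)), Rational(43, 29259)) = Add(0, Rational(43, 29259)) = Rational(43, 29259)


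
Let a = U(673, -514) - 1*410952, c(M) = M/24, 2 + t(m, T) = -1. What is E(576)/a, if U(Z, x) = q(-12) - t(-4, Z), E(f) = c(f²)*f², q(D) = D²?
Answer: -169869312/15215 ≈ -11165.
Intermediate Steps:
t(m, T) = -3 (t(m, T) = -2 - 1 = -3)
c(M) = M/24 (c(M) = M*(1/24) = M/24)
E(f) = f⁴/24 (E(f) = (f²/24)*f² = f⁴/24)
U(Z, x) = 147 (U(Z, x) = (-12)² - 1*(-3) = 144 + 3 = 147)
a = -410805 (a = 147 - 1*410952 = 147 - 410952 = -410805)
E(576)/a = ((1/24)*576⁴)/(-410805) = ((1/24)*110075314176)*(-1/410805) = 4586471424*(-1/410805) = -169869312/15215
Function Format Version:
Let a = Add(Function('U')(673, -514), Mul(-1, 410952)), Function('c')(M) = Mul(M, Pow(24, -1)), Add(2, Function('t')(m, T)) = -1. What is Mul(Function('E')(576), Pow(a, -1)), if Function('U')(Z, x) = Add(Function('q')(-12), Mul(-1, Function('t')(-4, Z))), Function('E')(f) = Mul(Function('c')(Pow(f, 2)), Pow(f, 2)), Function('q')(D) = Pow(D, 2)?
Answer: Rational(-169869312, 15215) ≈ -11165.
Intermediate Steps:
Function('t')(m, T) = -3 (Function('t')(m, T) = Add(-2, -1) = -3)
Function('c')(M) = Mul(Rational(1, 24), M) (Function('c')(M) = Mul(M, Rational(1, 24)) = Mul(Rational(1, 24), M))
Function('E')(f) = Mul(Rational(1, 24), Pow(f, 4)) (Function('E')(f) = Mul(Mul(Rational(1, 24), Pow(f, 2)), Pow(f, 2)) = Mul(Rational(1, 24), Pow(f, 4)))
Function('U')(Z, x) = 147 (Function('U')(Z, x) = Add(Pow(-12, 2), Mul(-1, -3)) = Add(144, 3) = 147)
a = -410805 (a = Add(147, Mul(-1, 410952)) = Add(147, -410952) = -410805)
Mul(Function('E')(576), Pow(a, -1)) = Mul(Mul(Rational(1, 24), Pow(576, 4)), Pow(-410805, -1)) = Mul(Mul(Rational(1, 24), 110075314176), Rational(-1, 410805)) = Mul(4586471424, Rational(-1, 410805)) = Rational(-169869312, 15215)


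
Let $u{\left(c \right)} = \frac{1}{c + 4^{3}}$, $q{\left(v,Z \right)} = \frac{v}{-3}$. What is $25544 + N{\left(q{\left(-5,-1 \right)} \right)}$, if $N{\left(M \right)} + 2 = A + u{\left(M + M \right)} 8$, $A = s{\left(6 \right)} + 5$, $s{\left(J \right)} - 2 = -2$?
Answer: $\frac{2580259}{101} \approx 25547.0$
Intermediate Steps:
$s{\left(J \right)} = 0$ ($s{\left(J \right)} = 2 - 2 = 0$)
$q{\left(v,Z \right)} = - \frac{v}{3}$ ($q{\left(v,Z \right)} = v \left(- \frac{1}{3}\right) = - \frac{v}{3}$)
$A = 5$ ($A = 0 + 5 = 5$)
$u{\left(c \right)} = \frac{1}{64 + c}$ ($u{\left(c \right)} = \frac{1}{c + 64} = \frac{1}{64 + c}$)
$N{\left(M \right)} = 3 + \frac{8}{64 + 2 M}$ ($N{\left(M \right)} = -2 + \left(5 + \frac{1}{64 + \left(M + M\right)} 8\right) = -2 + \left(5 + \frac{1}{64 + 2 M} 8\right) = -2 + \left(5 + \frac{8}{64 + 2 M}\right) = 3 + \frac{8}{64 + 2 M}$)
$25544 + N{\left(q{\left(-5,-1 \right)} \right)} = 25544 + \frac{100 + 3 \left(\left(- \frac{1}{3}\right) \left(-5\right)\right)}{32 - - \frac{5}{3}} = 25544 + \frac{100 + 3 \cdot \frac{5}{3}}{32 + \frac{5}{3}} = 25544 + \frac{100 + 5}{\frac{101}{3}} = 25544 + \frac{3}{101} \cdot 105 = 25544 + \frac{315}{101} = \frac{2580259}{101}$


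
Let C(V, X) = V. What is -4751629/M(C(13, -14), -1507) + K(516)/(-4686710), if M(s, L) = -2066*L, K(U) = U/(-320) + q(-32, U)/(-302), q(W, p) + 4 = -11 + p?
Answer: -134507761669111211/88135036679720800 ≈ -1.5262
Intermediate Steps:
q(W, p) = -15 + p (q(W, p) = -4 + (-11 + p) = -15 + p)
K(U) = 15/302 - 311*U/48320 (K(U) = U/(-320) + (-15 + U)/(-302) = U*(-1/320) + (-15 + U)*(-1/302) = -U/320 + (15/302 - U/302) = 15/302 - 311*U/48320)
-4751629/M(C(13, -14), -1507) + K(516)/(-4686710) = -4751629/((-2066*(-1507))) + (15/302 - 311/48320*516)/(-4686710) = -4751629/3113462 + (15/302 - 40119/12080)*(-1/4686710) = -4751629*1/3113462 - 39519/12080*(-1/4686710) = -4751629/3113462 + 39519/56615456800 = -134507761669111211/88135036679720800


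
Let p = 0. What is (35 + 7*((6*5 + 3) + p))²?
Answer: 70756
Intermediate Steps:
(35 + 7*((6*5 + 3) + p))² = (35 + 7*((6*5 + 3) + 0))² = (35 + 7*((30 + 3) + 0))² = (35 + 7*(33 + 0))² = (35 + 7*33)² = (35 + 231)² = 266² = 70756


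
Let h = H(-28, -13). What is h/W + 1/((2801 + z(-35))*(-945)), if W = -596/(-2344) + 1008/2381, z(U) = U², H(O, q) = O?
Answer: -148634841582817/3597057338490 ≈ -41.321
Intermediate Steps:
h = -28
W = 945457/1395266 (W = -596*(-1/2344) + 1008*(1/2381) = 149/586 + 1008/2381 = 945457/1395266 ≈ 0.67762)
h/W + 1/((2801 + z(-35))*(-945)) = -28/945457/1395266 + 1/((2801 + (-35)²)*(-945)) = -28*1395266/945457 - 1/945/(2801 + 1225) = -39067448/945457 - 1/945/4026 = -39067448/945457 + (1/4026)*(-1/945) = -39067448/945457 - 1/3804570 = -148634841582817/3597057338490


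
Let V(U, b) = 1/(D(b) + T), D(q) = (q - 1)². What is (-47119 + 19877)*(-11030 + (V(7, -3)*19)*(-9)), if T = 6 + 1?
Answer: 6915681362/23 ≈ 3.0068e+8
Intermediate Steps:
D(q) = (-1 + q)²
T = 7
V(U, b) = 1/(7 + (-1 + b)²) (V(U, b) = 1/((-1 + b)² + 7) = 1/(7 + (-1 + b)²))
(-47119 + 19877)*(-11030 + (V(7, -3)*19)*(-9)) = (-47119 + 19877)*(-11030 + (19/(7 + (-1 - 3)²))*(-9)) = -27242*(-11030 + (19/(7 + (-4)²))*(-9)) = -27242*(-11030 + (19/(7 + 16))*(-9)) = -27242*(-11030 + (19/23)*(-9)) = -27242*(-11030 - 171/23) = -27242*(-253861/23) = 6915681362/23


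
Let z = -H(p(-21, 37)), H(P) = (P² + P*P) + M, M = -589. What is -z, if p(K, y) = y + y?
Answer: 10363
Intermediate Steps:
p(K, y) = 2*y
H(P) = -589 + 2*P² (H(P) = (P² + P*P) - 589 = (P² + P²) - 589 = 2*P² - 589 = -589 + 2*P²)
z = -10363 (z = -(-589 + 2*(2*37)²) = -(-589 + 2*74²) = -(-589 + 2*5476) = -(-589 + 10952) = -1*10363 = -10363)
-z = -1*(-10363) = 10363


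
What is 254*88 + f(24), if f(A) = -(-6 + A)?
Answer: 22334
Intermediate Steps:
f(A) = 6 - A
254*88 + f(24) = 254*88 + (6 - 1*24) = 22352 + (6 - 24) = 22352 - 18 = 22334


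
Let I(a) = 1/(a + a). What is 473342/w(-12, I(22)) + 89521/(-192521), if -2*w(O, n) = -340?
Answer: 45556528306/16364285 ≈ 2783.9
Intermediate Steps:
I(a) = 1/(2*a)
w(O, n) = 170 (w(O, n) = -½*(-340) = 170)
473342/w(-12, I(22)) + 89521/(-192521) = 473342/170 + 89521/(-192521) = 473342*(1/170) + 89521*(-1/192521) = 236671/85 - 89521/192521 = 45556528306/16364285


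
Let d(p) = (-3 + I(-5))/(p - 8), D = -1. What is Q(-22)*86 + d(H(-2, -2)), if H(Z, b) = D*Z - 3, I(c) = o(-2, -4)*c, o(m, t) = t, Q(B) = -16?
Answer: -12401/9 ≈ -1377.9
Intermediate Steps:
I(c) = -4*c
H(Z, b) = -3 - Z (H(Z, b) = -Z - 3 = -3 - Z)
d(p) = 17/(-8 + p) (d(p) = (-3 - 4*(-5))/(p - 8) = (-3 + 20)/(-8 + p) = 17/(-8 + p))
Q(-22)*86 + d(H(-2, -2)) = -16*86 + 17/(-8 + (-3 - 1*(-2))) = -1376 + 17/(-8 + (-3 + 2)) = -1376 + 17/(-8 - 1) = -1376 + 17/(-9) = -1376 + 17*(-⅑) = -1376 - 17/9 = -12401/9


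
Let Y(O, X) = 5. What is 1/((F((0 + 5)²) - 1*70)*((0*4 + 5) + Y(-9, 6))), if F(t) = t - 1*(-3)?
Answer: -1/420 ≈ -0.0023810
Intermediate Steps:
F(t) = 3 + t (F(t) = t + 3 = 3 + t)
1/((F((0 + 5)²) - 1*70)*((0*4 + 5) + Y(-9, 6))) = 1/(((3 + (0 + 5)²) - 1*70)*((0*4 + 5) + 5)) = 1/(((3 + 5²) - 70)*((0 + 5) + 5)) = 1/(((3 + 25) - 70)*(5 + 5)) = 1/((28 - 70)*10) = 1/(-42*10) = 1/(-420) = -1/420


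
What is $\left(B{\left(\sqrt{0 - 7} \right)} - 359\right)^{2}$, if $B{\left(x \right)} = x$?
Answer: $\left(359 - i \sqrt{7}\right)^{2} \approx 1.2887 \cdot 10^{5} - 1900.0 i$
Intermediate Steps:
$\left(B{\left(\sqrt{0 - 7} \right)} - 359\right)^{2} = \left(\sqrt{0 - 7} - 359\right)^{2} = \left(\sqrt{-7} - 359\right)^{2} = \left(i \sqrt{7} - 359\right)^{2} = \left(-359 + i \sqrt{7}\right)^{2}$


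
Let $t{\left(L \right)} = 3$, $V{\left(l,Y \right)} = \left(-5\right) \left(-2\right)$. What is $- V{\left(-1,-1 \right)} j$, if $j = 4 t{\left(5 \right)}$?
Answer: $-120$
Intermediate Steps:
$V{\left(l,Y \right)} = 10$
$j = 12$ ($j = 4 \cdot 3 = 12$)
$- V{\left(-1,-1 \right)} j = - 10 \cdot 12 = \left(-1\right) 120 = -120$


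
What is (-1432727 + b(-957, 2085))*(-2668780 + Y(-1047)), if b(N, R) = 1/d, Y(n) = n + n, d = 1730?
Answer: 3310037797453833/865 ≈ 3.8266e+12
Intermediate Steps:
Y(n) = 2*n
b(N, R) = 1/1730
(-1432727 + b(-957, 2085))*(-2668780 + Y(-1047)) = (-1432727 + 1/1730)*(-2668780 + 2*(-1047)) = -2478617709*(-2668780 - 2094)/1730 = -2478617709/1730*(-2670874) = 3310037797453833/865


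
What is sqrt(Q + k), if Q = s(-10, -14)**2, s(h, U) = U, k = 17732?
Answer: 6*sqrt(498) ≈ 133.90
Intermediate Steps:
Q = 196 (Q = (-14)**2 = 196)
sqrt(Q + k) = sqrt(196 + 17732) = sqrt(17928) = 6*sqrt(498)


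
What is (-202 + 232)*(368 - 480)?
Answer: -3360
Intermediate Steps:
(-202 + 232)*(368 - 480) = 30*(-112) = -3360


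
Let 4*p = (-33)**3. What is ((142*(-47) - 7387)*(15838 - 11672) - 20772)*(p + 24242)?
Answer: -1788174671919/2 ≈ -8.9409e+11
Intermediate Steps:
p = -35937/4 (p = (1/4)*(-33)**3 = (1/4)*(-35937) = -35937/4 ≈ -8984.3)
((142*(-47) - 7387)*(15838 - 11672) - 20772)*(p + 24242) = ((142*(-47) - 7387)*(15838 - 11672) - 20772)*(-35937/4 + 24242) = ((-6674 - 7387)*4166 - 20772)*(61031/4) = (-14061*4166 - 20772)*(61031/4) = (-58578126 - 20772)*(61031/4) = -58598898*61031/4 = -1788174671919/2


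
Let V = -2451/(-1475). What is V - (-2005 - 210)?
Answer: 3269576/1475 ≈ 2216.7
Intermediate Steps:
V = 2451/1475 (V = -2451*(-1/1475) = 2451/1475 ≈ 1.6617)
V - (-2005 - 210) = 2451/1475 - (-2005 - 210) = 2451/1475 - 1*(-2215) = 2451/1475 + 2215 = 3269576/1475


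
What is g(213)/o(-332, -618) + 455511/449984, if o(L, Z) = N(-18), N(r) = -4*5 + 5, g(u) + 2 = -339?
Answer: 160277209/6749760 ≈ 23.746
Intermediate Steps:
g(u) = -341 (g(u) = -2 - 339 = -341)
N(r) = -15 (N(r) = -20 + 5 = -15)
o(L, Z) = -15
g(213)/o(-332, -618) + 455511/449984 = -341/(-15) + 455511/449984 = -341*(-1/15) + 455511*(1/449984) = 341/15 + 455511/449984 = 160277209/6749760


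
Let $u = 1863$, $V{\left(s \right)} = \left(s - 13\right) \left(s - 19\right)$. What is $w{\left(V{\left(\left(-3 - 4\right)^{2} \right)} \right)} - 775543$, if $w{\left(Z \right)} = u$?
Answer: $-773680$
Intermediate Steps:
$V{\left(s \right)} = \left(-19 + s\right) \left(-13 + s\right)$ ($V{\left(s \right)} = \left(-13 + s\right) \left(-19 + s\right) = \left(-19 + s\right) \left(-13 + s\right)$)
$w{\left(Z \right)} = 1863$
$w{\left(V{\left(\left(-3 - 4\right)^{2} \right)} \right)} - 775543 = 1863 - 775543 = -773680$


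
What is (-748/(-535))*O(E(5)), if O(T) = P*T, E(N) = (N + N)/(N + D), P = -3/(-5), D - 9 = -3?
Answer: 408/535 ≈ 0.76262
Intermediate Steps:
D = 6 (D = 9 - 3 = 6)
P = ⅗ (P = -3*(-⅕) = ⅗ ≈ 0.60000)
E(N) = 2*N/(6 + N) (E(N) = (N + N)/(N + 6) = (2*N)/(6 + N) = 2*N/(6 + N))
O(T) = 3*T/5
(-748/(-535))*O(E(5)) = (-748/(-535))*(3*(2*5/(6 + 5))/5) = (-748*(-1/535))*(3*(2*5/11)/5) = 748*(3*(2*5*(1/11))/5)/535 = 748*((⅗)*(10/11))/535 = (748/535)*(6/11) = 408/535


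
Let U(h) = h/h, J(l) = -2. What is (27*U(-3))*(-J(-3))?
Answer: 54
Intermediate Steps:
U(h) = 1
(27*U(-3))*(-J(-3)) = (27*1)*(-1*(-2)) = 27*2 = 54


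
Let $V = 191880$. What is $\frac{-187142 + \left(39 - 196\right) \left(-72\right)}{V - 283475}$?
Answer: $\frac{175838}{91595} \approx 1.9197$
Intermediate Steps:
$\frac{-187142 + \left(39 - 196\right) \left(-72\right)}{V - 283475} = \frac{-187142 + \left(39 - 196\right) \left(-72\right)}{191880 - 283475} = \frac{-187142 - -11304}{-91595} = \left(-187142 + 11304\right) \left(- \frac{1}{91595}\right) = \left(-175838\right) \left(- \frac{1}{91595}\right) = \frac{175838}{91595}$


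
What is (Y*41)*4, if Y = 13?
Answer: 2132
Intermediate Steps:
(Y*41)*4 = (13*41)*4 = 533*4 = 2132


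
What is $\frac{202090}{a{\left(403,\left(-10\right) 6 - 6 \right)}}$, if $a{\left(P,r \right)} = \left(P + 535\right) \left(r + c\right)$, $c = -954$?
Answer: $- \frac{2887}{13668} \approx -0.21122$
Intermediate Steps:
$a{\left(P,r \right)} = \left(-954 + r\right) \left(535 + P\right)$ ($a{\left(P,r \right)} = \left(P + 535\right) \left(r - 954\right) = \left(535 + P\right) \left(-954 + r\right) = \left(-954 + r\right) \left(535 + P\right)$)
$\frac{202090}{a{\left(403,\left(-10\right) 6 - 6 \right)}} = \frac{202090}{-510390 - 384462 + 535 \left(\left(-10\right) 6 - 6\right) + 403 \left(\left(-10\right) 6 - 6\right)} = \frac{202090}{-510390 - 384462 + 535 \left(-60 - 6\right) + 403 \left(-60 - 6\right)} = \frac{202090}{-510390 - 384462 + 535 \left(-66\right) + 403 \left(-66\right)} = \frac{202090}{-510390 - 384462 - 35310 - 26598} = \frac{202090}{-956760} = 202090 \left(- \frac{1}{956760}\right) = - \frac{2887}{13668}$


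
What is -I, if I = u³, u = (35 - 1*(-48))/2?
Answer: -571787/8 ≈ -71473.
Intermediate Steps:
u = 83/2 (u = (35 + 48)*(½) = 83*(½) = 83/2 ≈ 41.500)
I = 571787/8 (I = (83/2)³ = 571787/8 ≈ 71473.)
-I = -1*571787/8 = -571787/8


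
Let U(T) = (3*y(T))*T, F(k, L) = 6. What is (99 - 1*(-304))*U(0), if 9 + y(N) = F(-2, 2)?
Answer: 0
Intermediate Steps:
y(N) = -3 (y(N) = -9 + 6 = -3)
U(T) = -9*T (U(T) = (3*(-3))*T = -9*T)
(99 - 1*(-304))*U(0) = (99 - 1*(-304))*(-9*0) = (99 + 304)*0 = 403*0 = 0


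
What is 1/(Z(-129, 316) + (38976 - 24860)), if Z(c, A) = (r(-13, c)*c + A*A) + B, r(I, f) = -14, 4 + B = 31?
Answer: 1/115805 ≈ 8.6352e-6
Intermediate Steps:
B = 27 (B = -4 + 31 = 27)
Z(c, A) = 27 + A² - 14*c (Z(c, A) = (-14*c + A*A) + 27 = (-14*c + A²) + 27 = (A² - 14*c) + 27 = 27 + A² - 14*c)
1/(Z(-129, 316) + (38976 - 24860)) = 1/((27 + 316² - 14*(-129)) + (38976 - 24860)) = 1/((27 + 99856 + 1806) + 14116) = 1/(101689 + 14116) = 1/115805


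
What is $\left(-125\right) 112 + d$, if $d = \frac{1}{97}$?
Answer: $- \frac{1357999}{97} \approx -14000.0$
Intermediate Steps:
$d = \frac{1}{97} \approx 0.010309$
$\left(-125\right) 112 + d = \left(-125\right) 112 + \frac{1}{97} = -14000 + \frac{1}{97} = - \frac{1357999}{97}$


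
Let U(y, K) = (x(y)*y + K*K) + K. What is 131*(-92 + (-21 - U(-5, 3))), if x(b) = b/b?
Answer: -15720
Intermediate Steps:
x(b) = 1
U(y, K) = K + y + K**2 (U(y, K) = (1*y + K*K) + K = (y + K**2) + K = K + y + K**2)
131*(-92 + (-21 - U(-5, 3))) = 131*(-92 + (-21 - (3 - 5 + 3**2))) = 131*(-92 + (-21 - (3 - 5 + 9))) = 131*(-92 + (-21 - 1*7)) = 131*(-92 + (-21 - 7)) = 131*(-92 - 28) = 131*(-120) = -15720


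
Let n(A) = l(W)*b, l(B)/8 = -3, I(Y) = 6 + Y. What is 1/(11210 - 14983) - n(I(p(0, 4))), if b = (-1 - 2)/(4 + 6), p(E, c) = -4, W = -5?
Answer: -135833/18865 ≈ -7.2003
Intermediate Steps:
l(B) = -24 (l(B) = 8*(-3) = -24)
b = -3/10 ≈ -0.30000
n(A) = 36/5 (n(A) = -24*(-3/10) = 36/5)
1/(11210 - 14983) - n(I(p(0, 4))) = 1/(11210 - 14983) - 1*36/5 = 1/(-3773) - 36/5 = -1/3773 - 36/5 = -135833/18865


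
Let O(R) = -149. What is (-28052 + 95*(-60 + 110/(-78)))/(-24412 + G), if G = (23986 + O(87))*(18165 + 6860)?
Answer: -1321553/23263364007 ≈ -5.6808e-5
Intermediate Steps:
G = 596520925 (G = (23986 - 149)*(18165 + 6860) = 23837*25025 = 596520925)
(-28052 + 95*(-60 + 110/(-78)))/(-24412 + G) = (-28052 + 95*(-60 + 110/(-78)))/(-24412 + 596520925) = (-28052 + 95*(-60 + 110*(-1/78)))/596496513 = (-28052 + 95*(-60 - 55/39))*(1/596496513) = (-28052 + 95*(-2395/39))*(1/596496513) = (-28052 - 227525/39)*(1/596496513) = -1321553/39*1/596496513 = -1321553/23263364007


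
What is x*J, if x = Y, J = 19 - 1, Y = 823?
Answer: 14814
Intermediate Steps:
J = 18
x = 823
x*J = 823*18 = 14814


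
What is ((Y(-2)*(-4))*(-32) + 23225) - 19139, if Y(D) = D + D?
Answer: 3574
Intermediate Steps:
Y(D) = 2*D
((Y(-2)*(-4))*(-32) + 23225) - 19139 = (((2*(-2))*(-4))*(-32) + 23225) - 19139 = (-4*(-4)*(-32) + 23225) - 19139 = (16*(-32) + 23225) - 19139 = (-512 + 23225) - 19139 = 22713 - 19139 = 3574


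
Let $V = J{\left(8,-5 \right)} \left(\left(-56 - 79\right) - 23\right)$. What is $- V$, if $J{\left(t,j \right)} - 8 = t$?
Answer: $2528$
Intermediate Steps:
$J{\left(t,j \right)} = 8 + t$
$V = -2528$ ($V = \left(8 + 8\right) \left(\left(-56 - 79\right) - 23\right) = 16 \left(-135 - 23\right) = 16 \left(-158\right) = -2528$)
$- V = \left(-1\right) \left(-2528\right) = 2528$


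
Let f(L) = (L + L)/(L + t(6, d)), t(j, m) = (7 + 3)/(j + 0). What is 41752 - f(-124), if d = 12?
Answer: 15322240/367 ≈ 41750.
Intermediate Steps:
t(j, m) = 10/j
f(L) = 2*L/(5/3 + L) (f(L) = (L + L)/(L + 10/6) = (2*L)/(L + 10*(⅙)) = (2*L)/(L + 5/3) = (2*L)/(5/3 + L) = 2*L/(5/3 + L))
41752 - f(-124) = 41752 - 6*(-124)/(5 + 3*(-124)) = 41752 - 6*(-124)/(5 - 372) = 41752 - 6*(-124)/(-367) = 41752 - 6*(-124)*(-1)/367 = 41752 - 1*744/367 = 41752 - 744/367 = 15322240/367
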